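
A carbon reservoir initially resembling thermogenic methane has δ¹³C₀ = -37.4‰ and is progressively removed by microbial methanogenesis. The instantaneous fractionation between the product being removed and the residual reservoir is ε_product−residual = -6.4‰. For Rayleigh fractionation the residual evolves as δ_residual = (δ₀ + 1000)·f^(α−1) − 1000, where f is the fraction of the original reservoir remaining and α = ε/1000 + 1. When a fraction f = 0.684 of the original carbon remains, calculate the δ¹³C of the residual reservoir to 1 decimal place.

-35.1‰

Rayleigh residual: δ_res = (δ₀ + 1000)·f^(α−1) − 1000
α = ε/1000 + 1 = 0.99360, so α − 1 = -0.00640
f^(α−1) = 0.684^(-0.00640) = 1.002434
δ_res = (-37.4 + 1000) × 1.002434 − 1000 = 964.943 − 1000 = -35.06‰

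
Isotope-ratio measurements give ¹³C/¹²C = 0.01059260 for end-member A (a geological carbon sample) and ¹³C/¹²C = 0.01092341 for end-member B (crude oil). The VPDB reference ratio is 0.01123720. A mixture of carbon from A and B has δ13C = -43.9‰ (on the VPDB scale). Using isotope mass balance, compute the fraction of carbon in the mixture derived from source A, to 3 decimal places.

δ_A = (0.01059260/0.01123720 − 1)×1000 = (0.942637 − 1)×1000 = -57.363‰
δ_B = (0.01092341/0.01123720 − 1)×1000 = (0.972076 − 1)×1000 = -27.924‰
f_A = (δ_mix − δ_B)/(δ_A − δ_B) = (-43.9 − (-27.924))/(-57.363 − (-27.924))
f_A = -15.976 / -29.439 = 0.5427

0.543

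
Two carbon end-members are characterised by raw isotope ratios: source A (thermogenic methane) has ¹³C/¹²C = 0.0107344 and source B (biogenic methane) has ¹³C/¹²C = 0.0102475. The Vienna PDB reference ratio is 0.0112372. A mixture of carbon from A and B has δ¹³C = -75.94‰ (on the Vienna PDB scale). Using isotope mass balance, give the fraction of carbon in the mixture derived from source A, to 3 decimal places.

0.280

δ_A = (0.0107344/0.0112372 − 1)×1000 = (0.955256 − 1)×1000 = -44.744‰
δ_B = (0.0102475/0.0112372 − 1)×1000 = (0.911926 − 1)×1000 = -88.074‰
f_A = (δ_mix − δ_B)/(δ_A − δ_B) = (-75.94 − (-88.074))/(-44.744 − (-88.074))
f_A = 12.134 / 43.329 = 0.2800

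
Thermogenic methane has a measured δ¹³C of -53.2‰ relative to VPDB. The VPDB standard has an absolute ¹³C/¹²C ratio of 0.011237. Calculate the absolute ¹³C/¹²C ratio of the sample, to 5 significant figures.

0.010639

R_sample = R_standard × (δ¹³C/1000 + 1)
R_sample = 0.011237 × (-53.2/1000 + 1) = 0.011237 × 0.946800
R_sample = 0.0106392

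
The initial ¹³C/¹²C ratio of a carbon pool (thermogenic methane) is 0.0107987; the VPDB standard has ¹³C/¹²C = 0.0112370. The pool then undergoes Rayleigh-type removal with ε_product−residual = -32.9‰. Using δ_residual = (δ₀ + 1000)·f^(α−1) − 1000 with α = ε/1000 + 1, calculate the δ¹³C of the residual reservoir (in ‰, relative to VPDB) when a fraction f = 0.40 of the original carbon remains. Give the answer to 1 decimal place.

δ₀ = (0.0107987/0.0112370 − 1)×1000 = (0.960995 − 1)×1000 = -39.005‰
α − 1 = ε/1000 = -0.0329
f^(α−1) = 0.40^(-0.0329) = 1.030605
δ_res = (-39.005 + 1000) × 1.030605 − 1000 = 990.406 − 1000 = -9.59‰

-9.6‰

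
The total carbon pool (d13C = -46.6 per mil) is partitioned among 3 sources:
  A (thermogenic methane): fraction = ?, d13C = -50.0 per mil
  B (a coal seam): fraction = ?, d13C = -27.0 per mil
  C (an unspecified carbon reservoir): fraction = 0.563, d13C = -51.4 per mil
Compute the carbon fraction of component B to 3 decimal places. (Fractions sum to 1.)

Let f_B and f_A be the unknown fractions; fractions sum to 1 so f_B + f_A = 0.437.
Mass balance: Σ fᵢ·δᵢ = δ_bulk ⇒ f_B·(-27.0) + f_A·(-50.0) = -46.6 − (-28.938) = -17.662
Substitute f_A = 0.437 − f_B:
f_B·(-27.0 − -50.0) = -17.662 − 0.437×(-50.0) = 4.188
f_B = 4.188 / 23.0 = 0.1821

0.182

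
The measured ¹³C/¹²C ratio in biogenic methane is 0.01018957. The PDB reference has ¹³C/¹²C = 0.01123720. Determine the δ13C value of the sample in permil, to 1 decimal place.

-93.2 permil

δ13C = (R_sample / R_standard − 1) × 1000
R_sample / R_standard = 0.01018957 / 0.01123720 = 0.906771
δ13C = (0.906771 − 1) × 1000 = -93.23 permil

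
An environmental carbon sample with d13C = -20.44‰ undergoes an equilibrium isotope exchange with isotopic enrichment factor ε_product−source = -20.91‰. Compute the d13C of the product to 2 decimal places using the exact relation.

-40.92‰

To first order, δ_product ≈ δ_source + ε = -41.35‰.
Exactly, δ_product = (δ_source + 1000)·(ε/1000 + 1) − 1000.
δ_product = (-20.44 + 1000) × (-20.91/1000 + 1) − 1000
δ_product = -40.923‰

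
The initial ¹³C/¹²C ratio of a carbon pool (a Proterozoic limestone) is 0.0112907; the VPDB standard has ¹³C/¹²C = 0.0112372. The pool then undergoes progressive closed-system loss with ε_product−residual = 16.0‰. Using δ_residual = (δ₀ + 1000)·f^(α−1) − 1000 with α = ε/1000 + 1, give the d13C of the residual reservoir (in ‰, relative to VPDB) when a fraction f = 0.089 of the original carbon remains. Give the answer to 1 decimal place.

-33.4‰

δ₀ = (0.0112907/0.0112372 − 1)×1000 = (1.004761 − 1)×1000 = 4.761‰
α − 1 = ε/1000 = 0.0160
f^(α−1) = 0.089^(0.0160) = 0.962034
δ_res = (4.761 + 1000) × 0.962034 − 1000 = 966.614 − 1000 = -33.39‰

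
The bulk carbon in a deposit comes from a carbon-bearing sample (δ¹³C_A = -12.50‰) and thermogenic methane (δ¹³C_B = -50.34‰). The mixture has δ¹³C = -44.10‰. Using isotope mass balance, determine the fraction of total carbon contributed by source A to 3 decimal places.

δ_mix = f_A·δ_A + (1 − f_A)·δ_B  ⇒  f_A = (δ_mix − δ_B)/(δ_A − δ_B)
f_A = (-44.10 − (-50.34)) / (-12.50 − (-50.34))
f_A = 6.24 / 37.84 = 0.1649

0.165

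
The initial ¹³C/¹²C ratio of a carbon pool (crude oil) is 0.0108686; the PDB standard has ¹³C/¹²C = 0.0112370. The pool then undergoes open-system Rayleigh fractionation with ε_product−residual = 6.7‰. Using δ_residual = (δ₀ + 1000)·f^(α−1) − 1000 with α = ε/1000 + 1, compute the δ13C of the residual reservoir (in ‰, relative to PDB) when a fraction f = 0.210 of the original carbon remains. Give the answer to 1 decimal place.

δ₀ = (0.0108686/0.0112370 − 1)×1000 = (0.967215 − 1)×1000 = -32.785‰
α − 1 = ε/1000 = 0.0067
f^(α−1) = 0.210^(0.0067) = 0.989598
δ_res = (-32.785 + 1000) × 0.989598 − 1000 = 957.155 − 1000 = -42.85‰

-42.8‰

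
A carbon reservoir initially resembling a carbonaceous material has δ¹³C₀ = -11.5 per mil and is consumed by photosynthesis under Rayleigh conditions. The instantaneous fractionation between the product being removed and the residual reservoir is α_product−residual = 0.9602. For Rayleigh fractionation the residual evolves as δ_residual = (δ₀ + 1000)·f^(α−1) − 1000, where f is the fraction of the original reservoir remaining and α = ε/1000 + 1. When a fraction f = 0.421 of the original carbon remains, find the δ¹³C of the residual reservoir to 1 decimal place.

23.1 per mil

Rayleigh residual: δ_res = (δ₀ + 1000)·f^(α−1) − 1000
α − 1 = -0.03980
f^(α−1) = 0.421^(-0.03980) = 1.035032
δ_res = (-11.5 + 1000) × 1.035032 − 1000 = 1023.129 − 1000 = 23.13 per mil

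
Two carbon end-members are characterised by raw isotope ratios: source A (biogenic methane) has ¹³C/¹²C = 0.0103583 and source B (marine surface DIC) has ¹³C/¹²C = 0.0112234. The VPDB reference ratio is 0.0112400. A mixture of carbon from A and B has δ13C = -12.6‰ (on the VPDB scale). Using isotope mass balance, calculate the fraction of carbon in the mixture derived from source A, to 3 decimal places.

δ_A = (0.0103583/0.0112400 − 1)×1000 = (0.921557 − 1)×1000 = -78.443‰
δ_B = (0.0112234/0.0112400 − 1)×1000 = (0.998523 − 1)×1000 = -1.477‰
f_A = (δ_mix − δ_B)/(δ_A − δ_B) = (-12.6 − (-1.477))/(-78.443 − (-1.477))
f_A = -11.123 / -76.966 = 0.1445

0.145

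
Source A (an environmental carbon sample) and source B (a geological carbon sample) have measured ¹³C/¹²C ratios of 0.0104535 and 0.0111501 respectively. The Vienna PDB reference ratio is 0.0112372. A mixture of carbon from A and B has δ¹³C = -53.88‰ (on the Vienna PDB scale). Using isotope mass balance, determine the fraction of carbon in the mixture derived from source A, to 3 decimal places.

0.744

δ_A = (0.0104535/0.0112372 − 1)×1000 = (0.930258 − 1)×1000 = -69.742‰
δ_B = (0.0111501/0.0112372 − 1)×1000 = (0.992249 − 1)×1000 = -7.751‰
f_A = (δ_mix − δ_B)/(δ_A − δ_B) = (-53.88 − (-7.751))/(-69.742 − (-7.751))
f_A = -46.129 / -61.991 = 0.7441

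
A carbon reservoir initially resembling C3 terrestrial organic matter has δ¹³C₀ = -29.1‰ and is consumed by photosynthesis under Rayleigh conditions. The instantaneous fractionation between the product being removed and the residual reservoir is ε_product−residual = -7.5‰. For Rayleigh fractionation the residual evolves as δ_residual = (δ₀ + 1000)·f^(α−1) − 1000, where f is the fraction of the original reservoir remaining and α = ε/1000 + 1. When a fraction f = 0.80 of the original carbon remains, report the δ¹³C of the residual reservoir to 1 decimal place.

Rayleigh residual: δ_res = (δ₀ + 1000)·f^(α−1) − 1000
α = ε/1000 + 1 = 0.99250, so α − 1 = -0.00750
f^(α−1) = 0.80^(-0.00750) = 1.001675
δ_res = (-29.1 + 1000) × 1.001675 − 1000 = 972.526 − 1000 = -27.47‰

-27.5‰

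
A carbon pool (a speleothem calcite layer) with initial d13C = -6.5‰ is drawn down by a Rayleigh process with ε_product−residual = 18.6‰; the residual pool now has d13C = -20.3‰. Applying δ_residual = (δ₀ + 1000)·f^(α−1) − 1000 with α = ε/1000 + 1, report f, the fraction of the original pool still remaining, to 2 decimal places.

α − 1 = ε/1000 = 0.0186
(δ_res + 1000)/(δ₀ + 1000) = (-20.3 + 1000)/(-6.5 + 1000) = 979.7/993.5 = 0.986110
f = 0.986110^(1/0.0186) = exp(ln(0.986110)/0.0186) = exp(-0.01399/0.0186)
f = exp(-0.7520) = 0.4714

0.47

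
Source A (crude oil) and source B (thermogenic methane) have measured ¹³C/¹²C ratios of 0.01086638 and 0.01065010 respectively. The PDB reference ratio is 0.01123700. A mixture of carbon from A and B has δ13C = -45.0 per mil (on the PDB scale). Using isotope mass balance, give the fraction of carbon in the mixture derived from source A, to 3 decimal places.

0.376

δ_A = (0.01086638/0.01123700 − 1)×1000 = (0.967018 − 1)×1000 = -32.982 per mil
δ_B = (0.01065010/0.01123700 − 1)×1000 = (0.947771 − 1)×1000 = -52.229 per mil
f_A = (δ_mix − δ_B)/(δ_A − δ_B) = (-45.0 − (-52.229))/(-32.982 − (-52.229))
f_A = 7.229 / 19.247 = 0.3756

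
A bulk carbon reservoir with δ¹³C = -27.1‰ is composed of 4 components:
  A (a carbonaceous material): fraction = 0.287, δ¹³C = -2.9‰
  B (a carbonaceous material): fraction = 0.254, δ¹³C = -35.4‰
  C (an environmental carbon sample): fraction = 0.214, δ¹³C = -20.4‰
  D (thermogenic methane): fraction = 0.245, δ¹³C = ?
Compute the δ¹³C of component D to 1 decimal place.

-52.7‰

Isotope mass balance: δ_bulk = Σ fᵢ·δᵢ.
-27.1 = 0.287×(-2.9) + 0.254×(-35.4) + 0.214×(-20.4) + 0.245×δ_D
0.245·δ_D = -27.1 − (-14.189) = -12.911
δ_D = -12.911 / 0.245 = -52.70‰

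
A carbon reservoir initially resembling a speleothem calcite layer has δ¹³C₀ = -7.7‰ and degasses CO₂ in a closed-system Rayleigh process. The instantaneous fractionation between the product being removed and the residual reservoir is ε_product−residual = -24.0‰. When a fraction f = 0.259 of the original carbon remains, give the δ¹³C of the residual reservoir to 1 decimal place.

Rayleigh residual: δ_res = (δ₀ + 1000)·f^(α−1) − 1000
α = ε/1000 + 1 = 0.97600, so α − 1 = -0.02400
f^(α−1) = 0.259^(-0.02400) = 1.032954
δ_res = (-7.7 + 1000) × 1.032954 − 1000 = 1025.000 − 1000 = 25.00‰

25.0‰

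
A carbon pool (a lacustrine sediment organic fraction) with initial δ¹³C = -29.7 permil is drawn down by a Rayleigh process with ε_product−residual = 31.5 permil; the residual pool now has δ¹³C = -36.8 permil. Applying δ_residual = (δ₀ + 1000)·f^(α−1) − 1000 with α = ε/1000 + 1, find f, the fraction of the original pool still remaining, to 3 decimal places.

0.792

α − 1 = ε/1000 = 0.0315
(δ_res + 1000)/(δ₀ + 1000) = (-36.8 + 1000)/(-29.7 + 1000) = 963.2/970.3 = 0.992683
f = 0.992683^(1/0.0315) = exp(ln(0.992683)/0.0315) = exp(-0.00734/0.0315)
f = exp(-0.2332) = 0.7920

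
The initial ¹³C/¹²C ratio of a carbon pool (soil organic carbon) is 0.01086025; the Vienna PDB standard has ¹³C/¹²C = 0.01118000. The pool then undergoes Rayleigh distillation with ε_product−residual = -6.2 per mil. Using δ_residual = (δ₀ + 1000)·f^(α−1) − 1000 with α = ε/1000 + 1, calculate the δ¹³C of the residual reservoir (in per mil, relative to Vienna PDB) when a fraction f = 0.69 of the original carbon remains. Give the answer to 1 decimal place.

δ₀ = (0.01086025/0.01118000 − 1)×1000 = (0.971400 − 1)×1000 = -28.600 per mil
α − 1 = ε/1000 = -0.0062
f^(α−1) = 0.69^(-0.0062) = 1.002303
δ_res = (-28.600 + 1000) × 1.002303 − 1000 = 973.637 − 1000 = -26.36 per mil

-26.4 per mil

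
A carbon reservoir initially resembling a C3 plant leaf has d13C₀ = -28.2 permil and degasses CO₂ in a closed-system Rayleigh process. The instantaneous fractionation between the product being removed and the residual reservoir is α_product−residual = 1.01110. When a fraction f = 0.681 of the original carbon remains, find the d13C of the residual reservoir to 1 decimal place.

-32.3 permil

Rayleigh residual: δ_res = (δ₀ + 1000)·f^(α−1) − 1000
α − 1 = 0.01110
f^(α−1) = 0.681^(0.01110) = 0.995745
δ_res = (-28.2 + 1000) × 0.995745 − 1000 = 967.665 − 1000 = -32.34 permil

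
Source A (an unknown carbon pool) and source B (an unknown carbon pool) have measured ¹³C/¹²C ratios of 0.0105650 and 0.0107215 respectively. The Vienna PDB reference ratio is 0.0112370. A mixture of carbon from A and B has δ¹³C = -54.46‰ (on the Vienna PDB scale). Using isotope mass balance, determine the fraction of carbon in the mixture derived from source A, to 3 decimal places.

δ_A = (0.0105650/0.0112370 − 1)×1000 = (0.940198 − 1)×1000 = -59.802‰
δ_B = (0.0107215/0.0112370 − 1)×1000 = (0.954125 − 1)×1000 = -45.875‰
f_A = (δ_mix − δ_B)/(δ_A − δ_B) = (-54.46 − (-45.875))/(-59.802 − (-45.875))
f_A = -8.585 / -13.927 = 0.6164

0.616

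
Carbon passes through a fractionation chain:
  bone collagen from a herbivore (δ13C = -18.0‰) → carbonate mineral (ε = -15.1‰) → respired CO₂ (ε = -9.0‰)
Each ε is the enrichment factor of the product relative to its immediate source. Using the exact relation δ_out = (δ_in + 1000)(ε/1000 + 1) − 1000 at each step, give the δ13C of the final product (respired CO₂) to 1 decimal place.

-41.5‰

step 1: δ = (-18.00 + 1000)·(-15.1/1000 + 1) − 1000 = -32.83‰
step 2: δ = (-32.83 + 1000)·(-9.0/1000 + 1) − 1000 = -41.53‰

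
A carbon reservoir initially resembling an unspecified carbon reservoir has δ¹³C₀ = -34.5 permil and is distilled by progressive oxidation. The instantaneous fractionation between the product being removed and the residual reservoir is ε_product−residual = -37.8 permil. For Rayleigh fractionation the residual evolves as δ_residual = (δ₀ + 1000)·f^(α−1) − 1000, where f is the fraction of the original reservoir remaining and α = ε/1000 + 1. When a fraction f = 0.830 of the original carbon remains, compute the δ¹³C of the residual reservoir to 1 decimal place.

-27.7 permil

Rayleigh residual: δ_res = (δ₀ + 1000)·f^(α−1) − 1000
α = ε/1000 + 1 = 0.96220, so α − 1 = -0.03780
f^(α−1) = 0.830^(-0.03780) = 1.007068
δ_res = (-34.5 + 1000) × 1.007068 − 1000 = 972.324 − 1000 = -27.68 permil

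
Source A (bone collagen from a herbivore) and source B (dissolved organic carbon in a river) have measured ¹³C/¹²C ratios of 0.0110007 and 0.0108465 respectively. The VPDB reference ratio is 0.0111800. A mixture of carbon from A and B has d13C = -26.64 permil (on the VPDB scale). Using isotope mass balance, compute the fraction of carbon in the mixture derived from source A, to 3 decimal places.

0.231

δ_A = (0.0110007/0.0111800 − 1)×1000 = (0.983962 − 1)×1000 = -16.038 permil
δ_B = (0.0108465/0.0111800 − 1)×1000 = (0.970170 − 1)×1000 = -29.830 permil
f_A = (δ_mix − δ_B)/(δ_A − δ_B) = (-26.64 − (-29.830))/(-16.038 − (-29.830))
f_A = 3.190 / 13.792 = 0.2313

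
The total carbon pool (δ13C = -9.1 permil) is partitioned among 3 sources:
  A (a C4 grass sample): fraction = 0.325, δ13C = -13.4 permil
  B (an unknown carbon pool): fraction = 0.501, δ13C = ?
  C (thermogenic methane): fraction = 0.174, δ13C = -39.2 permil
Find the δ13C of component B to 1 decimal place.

4.1 permil

Isotope mass balance: δ_bulk = Σ fᵢ·δᵢ.
-9.1 = 0.325×(-13.4) + 0.501×δ_B + 0.174×(-39.2)
0.501·δ_B = -9.1 − (-11.176) = 2.076
δ_B = 2.076 / 0.501 = 4.14 permil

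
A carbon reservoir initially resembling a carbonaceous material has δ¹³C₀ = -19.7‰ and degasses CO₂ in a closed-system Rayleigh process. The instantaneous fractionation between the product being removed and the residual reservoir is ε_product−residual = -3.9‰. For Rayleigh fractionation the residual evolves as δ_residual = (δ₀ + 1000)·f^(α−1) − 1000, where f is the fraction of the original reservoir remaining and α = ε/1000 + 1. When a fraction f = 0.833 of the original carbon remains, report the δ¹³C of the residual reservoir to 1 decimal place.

-19.0‰

Rayleigh residual: δ_res = (δ₀ + 1000)·f^(α−1) − 1000
α = ε/1000 + 1 = 0.99610, so α − 1 = -0.00390
f^(α−1) = 0.833^(-0.00390) = 1.000713
δ_res = (-19.7 + 1000) × 1.000713 − 1000 = 980.999 − 1000 = -19.00‰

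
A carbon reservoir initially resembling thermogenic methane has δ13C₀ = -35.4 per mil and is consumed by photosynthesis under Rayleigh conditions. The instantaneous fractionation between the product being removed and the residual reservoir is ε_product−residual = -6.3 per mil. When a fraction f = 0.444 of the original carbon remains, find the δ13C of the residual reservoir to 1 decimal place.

Rayleigh residual: δ_res = (δ₀ + 1000)·f^(α−1) − 1000
α = ε/1000 + 1 = 0.99370, so α − 1 = -0.00630
f^(α−1) = 0.444^(-0.00630) = 1.005128
δ_res = (-35.4 + 1000) × 1.005128 − 1000 = 969.547 − 1000 = -30.45 per mil

-30.5 per mil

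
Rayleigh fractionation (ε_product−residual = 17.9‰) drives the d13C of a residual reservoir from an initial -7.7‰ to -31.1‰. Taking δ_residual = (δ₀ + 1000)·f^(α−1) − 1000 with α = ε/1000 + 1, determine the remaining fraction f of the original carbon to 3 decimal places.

α − 1 = ε/1000 = 0.0179
(δ_res + 1000)/(δ₀ + 1000) = (-31.1 + 1000)/(-7.7 + 1000) = 968.9/992.3 = 0.976418
f = 0.976418^(1/0.0179) = exp(ln(0.976418)/0.0179) = exp(-0.02386/0.0179)
f = exp(-1.3332) = 0.2636

0.264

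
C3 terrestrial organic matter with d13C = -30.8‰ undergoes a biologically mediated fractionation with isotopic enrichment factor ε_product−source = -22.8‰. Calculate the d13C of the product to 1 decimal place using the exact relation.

To first order, δ_product ≈ δ_source + ε = -53.6‰.
Exactly, δ_product = (δ_source + 1000)·(ε/1000 + 1) − 1000.
δ_product = (-30.8 + 1000) × (-22.8/1000 + 1) − 1000
δ_product = -52.90‰

-52.9‰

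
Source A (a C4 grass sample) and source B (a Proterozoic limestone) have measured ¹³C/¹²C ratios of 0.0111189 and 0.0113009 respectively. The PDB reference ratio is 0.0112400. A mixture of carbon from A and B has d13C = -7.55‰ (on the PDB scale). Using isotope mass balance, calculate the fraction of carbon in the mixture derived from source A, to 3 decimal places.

δ_A = (0.0111189/0.0112400 − 1)×1000 = (0.989226 − 1)×1000 = -10.774‰
δ_B = (0.0113009/0.0112400 − 1)×1000 = (1.005418 − 1)×1000 = 5.418‰
f_A = (δ_mix − δ_B)/(δ_A − δ_B) = (-7.55 − (5.418))/(-10.774 − (5.418))
f_A = -12.968 / -16.192 = 0.8009

0.801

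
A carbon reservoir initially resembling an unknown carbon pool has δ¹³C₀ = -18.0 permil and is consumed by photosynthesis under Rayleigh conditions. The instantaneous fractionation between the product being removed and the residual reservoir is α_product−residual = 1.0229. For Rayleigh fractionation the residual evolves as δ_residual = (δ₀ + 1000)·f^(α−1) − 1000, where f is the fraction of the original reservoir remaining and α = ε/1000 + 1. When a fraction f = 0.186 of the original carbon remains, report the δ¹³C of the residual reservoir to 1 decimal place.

Rayleigh residual: δ_res = (δ₀ + 1000)·f^(α−1) − 1000
α − 1 = 0.02290
f^(α−1) = 0.186^(0.02290) = 0.962214
δ_res = (-18.0 + 1000) × 0.962214 − 1000 = 944.895 − 1000 = -55.11 permil

-55.1 permil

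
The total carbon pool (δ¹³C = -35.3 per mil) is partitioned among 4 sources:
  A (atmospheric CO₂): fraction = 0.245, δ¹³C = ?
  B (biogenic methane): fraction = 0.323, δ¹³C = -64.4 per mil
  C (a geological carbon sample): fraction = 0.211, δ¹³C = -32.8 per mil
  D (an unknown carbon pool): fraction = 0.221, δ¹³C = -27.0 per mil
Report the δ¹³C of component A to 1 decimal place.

Isotope mass balance: δ_bulk = Σ fᵢ·δᵢ.
-35.3 = 0.245×δ_A + 0.323×(-64.4) + 0.211×(-32.8) + 0.221×(-27.0)
0.245·δ_A = -35.3 − (-33.689) = -1.611
δ_A = -1.611 / 0.245 = -6.58 per mil

-6.6 per mil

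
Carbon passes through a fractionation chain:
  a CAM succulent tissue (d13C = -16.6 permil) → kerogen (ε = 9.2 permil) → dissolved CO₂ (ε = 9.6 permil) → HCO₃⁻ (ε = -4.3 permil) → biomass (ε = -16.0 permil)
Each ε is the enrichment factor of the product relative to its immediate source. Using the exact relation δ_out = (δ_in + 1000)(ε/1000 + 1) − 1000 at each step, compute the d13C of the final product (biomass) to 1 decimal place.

-18.3 permil

step 1: δ = (-16.60 + 1000)·(9.2/1000 + 1) − 1000 = -7.55 permil
step 2: δ = (-7.55 + 1000)·(9.6/1000 + 1) − 1000 = 1.97 permil
step 3: δ = (1.97 + 1000)·(-4.3/1000 + 1) − 1000 = -2.33 permil
step 4: δ = (-2.33 + 1000)·(-16.0/1000 + 1) − 1000 = -18.30 permil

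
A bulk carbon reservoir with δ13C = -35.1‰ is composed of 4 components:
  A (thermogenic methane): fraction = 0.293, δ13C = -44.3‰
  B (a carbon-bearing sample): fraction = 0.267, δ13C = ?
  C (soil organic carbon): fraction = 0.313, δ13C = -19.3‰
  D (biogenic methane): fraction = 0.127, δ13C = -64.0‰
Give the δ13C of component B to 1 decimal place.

-29.8‰

Isotope mass balance: δ_bulk = Σ fᵢ·δᵢ.
-35.1 = 0.293×(-44.3) + 0.267×δ_B + 0.313×(-19.3) + 0.127×(-64.0)
0.267·δ_B = -35.1 − (-27.149) = -7.951
δ_B = -7.951 / 0.267 = -29.78‰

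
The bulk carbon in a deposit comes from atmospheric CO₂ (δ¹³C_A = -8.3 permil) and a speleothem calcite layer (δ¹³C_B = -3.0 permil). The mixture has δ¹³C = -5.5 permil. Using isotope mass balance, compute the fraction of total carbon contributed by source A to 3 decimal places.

δ_mix = f_A·δ_A + (1 − f_A)·δ_B  ⇒  f_A = (δ_mix − δ_B)/(δ_A − δ_B)
f_A = (-5.5 − (-3.0)) / (-8.3 − (-3.0))
f_A = -2.5 / -5.3 = 0.4717

0.472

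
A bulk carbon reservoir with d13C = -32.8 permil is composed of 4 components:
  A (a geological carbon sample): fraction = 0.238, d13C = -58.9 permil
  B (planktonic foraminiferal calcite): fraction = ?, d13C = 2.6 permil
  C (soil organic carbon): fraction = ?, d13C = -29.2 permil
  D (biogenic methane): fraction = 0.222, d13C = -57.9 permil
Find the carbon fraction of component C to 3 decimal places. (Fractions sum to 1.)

Let f_C and f_B be the unknown fractions; fractions sum to 1 so f_C + f_B = 0.540.
Mass balance: Σ fᵢ·δᵢ = δ_bulk ⇒ f_C·(-29.2) + f_B·(2.6) = -32.8 − (-26.872) = -5.928
Substitute f_B = 0.540 − f_C:
f_C·(-29.2 − 2.6) = -5.928 − 0.540×(2.6) = -7.332
f_C = -7.332 / -31.8 = 0.2306

0.231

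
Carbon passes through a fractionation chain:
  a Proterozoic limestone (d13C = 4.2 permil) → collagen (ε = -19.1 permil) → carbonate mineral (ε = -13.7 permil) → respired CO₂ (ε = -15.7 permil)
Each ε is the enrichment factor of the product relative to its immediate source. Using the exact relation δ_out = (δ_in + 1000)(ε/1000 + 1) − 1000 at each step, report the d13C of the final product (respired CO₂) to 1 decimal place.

step 1: δ = (4.20 + 1000)·(-19.1/1000 + 1) − 1000 = -14.98 permil
step 2: δ = (-14.98 + 1000)·(-13.7/1000 + 1) − 1000 = -28.47 permil
step 3: δ = (-28.47 + 1000)·(-15.7/1000 + 1) − 1000 = -43.73 permil

-43.7 permil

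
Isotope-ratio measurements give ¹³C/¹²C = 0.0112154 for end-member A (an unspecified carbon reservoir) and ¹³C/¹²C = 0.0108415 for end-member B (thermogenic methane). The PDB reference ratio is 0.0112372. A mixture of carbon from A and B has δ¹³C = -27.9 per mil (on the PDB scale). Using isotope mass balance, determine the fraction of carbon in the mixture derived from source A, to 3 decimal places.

δ_A = (0.0112154/0.0112372 − 1)×1000 = (0.998060 − 1)×1000 = -1.940 per mil
δ_B = (0.0108415/0.0112372 − 1)×1000 = (0.964787 − 1)×1000 = -35.213 per mil
f_A = (δ_mix − δ_B)/(δ_A − δ_B) = (-27.9 − (-35.213))/(-1.940 − (-35.213))
f_A = 7.313 / 33.273 = 0.2198

0.220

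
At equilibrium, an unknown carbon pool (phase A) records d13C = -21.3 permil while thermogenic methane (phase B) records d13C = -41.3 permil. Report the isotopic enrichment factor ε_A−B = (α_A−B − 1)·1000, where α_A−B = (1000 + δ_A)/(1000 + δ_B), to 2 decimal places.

20.86 permil

α_A−B = (1000 + -21.3) / (1000 + -41.3) = 978.7 / 958.7 = 1.020862
ε_A−B = (1.020862 − 1) × 1000 = 20.862 permil
(The approximation ε ≈ δ_A − δ_B would give 20.0 permil.)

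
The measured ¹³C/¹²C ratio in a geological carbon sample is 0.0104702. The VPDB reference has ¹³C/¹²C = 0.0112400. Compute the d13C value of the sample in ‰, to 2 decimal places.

d13C = (R_sample / R_standard − 1) × 1000
R_sample / R_standard = 0.0104702 / 0.0112400 = 0.931512
d13C = (0.931512 − 1) × 1000 = -68.488‰

-68.49‰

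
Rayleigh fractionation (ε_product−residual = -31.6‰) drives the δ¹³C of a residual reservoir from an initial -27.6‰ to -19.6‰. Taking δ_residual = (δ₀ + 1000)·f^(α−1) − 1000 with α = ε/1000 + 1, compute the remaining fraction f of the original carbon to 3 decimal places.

0.772

α − 1 = ε/1000 = -0.0316
(δ_res + 1000)/(δ₀ + 1000) = (-19.6 + 1000)/(-27.6 + 1000) = 980.4/972.4 = 1.008227
f = 1.008227^(1/-0.0316) = exp(ln(1.008227)/-0.0316) = exp(0.00819/-0.0316)
f = exp(-0.2593) = 0.7716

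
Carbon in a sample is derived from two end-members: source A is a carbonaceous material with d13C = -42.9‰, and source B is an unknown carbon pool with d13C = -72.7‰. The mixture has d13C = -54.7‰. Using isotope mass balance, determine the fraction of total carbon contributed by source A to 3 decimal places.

δ_mix = f_A·δ_A + (1 − f_A)·δ_B  ⇒  f_A = (δ_mix − δ_B)/(δ_A − δ_B)
f_A = (-54.7 − (-72.7)) / (-42.9 − (-72.7))
f_A = 18.0 / 29.8 = 0.6040

0.604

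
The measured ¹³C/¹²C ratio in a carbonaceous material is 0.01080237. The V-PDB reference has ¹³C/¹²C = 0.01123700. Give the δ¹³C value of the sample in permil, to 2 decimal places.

-38.68 permil

δ¹³C = (R_sample / R_standard − 1) × 1000
R_sample / R_standard = 0.01080237 / 0.01123700 = 0.961322
δ¹³C = (0.961322 − 1) × 1000 = -38.678 permil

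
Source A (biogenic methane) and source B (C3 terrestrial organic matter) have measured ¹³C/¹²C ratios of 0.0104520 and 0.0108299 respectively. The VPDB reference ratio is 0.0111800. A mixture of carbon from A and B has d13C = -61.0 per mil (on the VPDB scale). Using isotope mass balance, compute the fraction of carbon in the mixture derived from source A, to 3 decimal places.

δ_A = (0.0104520/0.0111800 − 1)×1000 = (0.934884 − 1)×1000 = -65.116 per mil
δ_B = (0.0108299/0.0111800 − 1)×1000 = (0.968685 − 1)×1000 = -31.315 per mil
f_A = (δ_mix − δ_B)/(δ_A − δ_B) = (-61.0 − (-31.315))/(-65.116 − (-31.315))
f_A = -29.685 / -33.801 = 0.8782

0.878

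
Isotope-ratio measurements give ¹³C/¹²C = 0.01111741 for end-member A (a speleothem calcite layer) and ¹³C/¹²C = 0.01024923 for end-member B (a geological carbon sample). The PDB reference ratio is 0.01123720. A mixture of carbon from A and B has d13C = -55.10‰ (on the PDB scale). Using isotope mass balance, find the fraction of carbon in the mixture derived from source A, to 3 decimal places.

δ_A = (0.01111741/0.01123720 − 1)×1000 = (0.989340 − 1)×1000 = -10.660‰
δ_B = (0.01024923/0.01123720 − 1)×1000 = (0.912080 − 1)×1000 = -87.920‰
f_A = (δ_mix − δ_B)/(δ_A − δ_B) = (-55.10 − (-87.920))/(-10.660 − (-87.920))
f_A = 32.820 / 77.259 = 0.4248

0.425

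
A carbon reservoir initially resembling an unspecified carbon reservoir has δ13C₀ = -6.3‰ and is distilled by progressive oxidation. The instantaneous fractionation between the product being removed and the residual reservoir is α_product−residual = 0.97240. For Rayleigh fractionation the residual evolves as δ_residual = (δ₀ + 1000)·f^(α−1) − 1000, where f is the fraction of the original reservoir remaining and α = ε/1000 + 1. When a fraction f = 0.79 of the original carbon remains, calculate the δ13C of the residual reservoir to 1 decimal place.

0.2‰

Rayleigh residual: δ_res = (δ₀ + 1000)·f^(α−1) − 1000
α − 1 = -0.02760
f^(α−1) = 0.79^(-0.02760) = 1.006527
δ_res = (-6.3 + 1000) × 1.006527 − 1000 = 1000.186 − 1000 = 0.19‰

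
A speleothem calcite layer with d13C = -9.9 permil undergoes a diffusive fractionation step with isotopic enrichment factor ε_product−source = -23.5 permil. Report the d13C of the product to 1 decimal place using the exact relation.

-33.2 permil

Exactly, δ_product = (δ_source + 1000)·(ε/1000 + 1) − 1000.
δ_product = (-9.9 + 1000) × (-23.5/1000 + 1) − 1000
δ_product = -33.17 permil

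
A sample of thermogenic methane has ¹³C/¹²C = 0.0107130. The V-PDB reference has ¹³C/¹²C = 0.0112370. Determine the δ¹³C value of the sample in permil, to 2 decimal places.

δ¹³C = (R_sample / R_standard − 1) × 1000
R_sample / R_standard = 0.0107130 / 0.0112370 = 0.953368
δ¹³C = (0.953368 − 1) × 1000 = -46.632 permil

-46.63 permil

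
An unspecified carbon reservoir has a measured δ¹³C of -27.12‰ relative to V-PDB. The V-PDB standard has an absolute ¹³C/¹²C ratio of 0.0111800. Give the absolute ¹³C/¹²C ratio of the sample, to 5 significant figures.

R_sample = R_standard × (δ¹³C/1000 + 1)
R_sample = 0.0111800 × (-27.12/1000 + 1) = 0.0111800 × 0.972880
R_sample = 0.0108768

0.010877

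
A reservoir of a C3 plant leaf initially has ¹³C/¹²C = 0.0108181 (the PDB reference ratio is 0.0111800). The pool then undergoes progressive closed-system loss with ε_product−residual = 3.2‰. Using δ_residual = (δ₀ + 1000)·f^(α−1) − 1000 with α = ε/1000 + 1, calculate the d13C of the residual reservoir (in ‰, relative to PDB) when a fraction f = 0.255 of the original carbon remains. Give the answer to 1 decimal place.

δ₀ = (0.0108181/0.0111800 − 1)×1000 = (0.967630 − 1)×1000 = -32.370‰
α − 1 = ε/1000 = 0.0032
f^(α−1) = 0.255^(0.0032) = 0.995637
δ_res = (-32.370 + 1000) × 0.995637 − 1000 = 963.408 − 1000 = -36.59‰

-36.6‰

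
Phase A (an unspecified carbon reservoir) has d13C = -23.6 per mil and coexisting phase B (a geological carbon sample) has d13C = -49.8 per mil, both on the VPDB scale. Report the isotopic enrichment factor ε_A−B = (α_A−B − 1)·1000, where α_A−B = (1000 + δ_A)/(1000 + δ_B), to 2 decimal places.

27.57 per mil

α_A−B = (1000 + -23.6) / (1000 + -49.8) = 976.4 / 950.2 = 1.027573
ε_A−B = (1.027573 − 1) × 1000 = 27.573 per mil
(The approximation ε ≈ δ_A − δ_B would give 26.2 per mil.)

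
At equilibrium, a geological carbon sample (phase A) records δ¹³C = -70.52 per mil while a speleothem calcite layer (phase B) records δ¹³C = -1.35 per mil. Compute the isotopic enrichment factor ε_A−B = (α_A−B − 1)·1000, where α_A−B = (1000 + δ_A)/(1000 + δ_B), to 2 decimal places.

-69.26 per mil

α_A−B = (1000 + -70.52) / (1000 + -1.35) = 929.48 / 998.65 = 0.930736
ε_A−B = (0.930736 − 1) × 1000 = -69.264 per mil
(The approximation ε ≈ δ_A − δ_B would give -69.17 per mil.)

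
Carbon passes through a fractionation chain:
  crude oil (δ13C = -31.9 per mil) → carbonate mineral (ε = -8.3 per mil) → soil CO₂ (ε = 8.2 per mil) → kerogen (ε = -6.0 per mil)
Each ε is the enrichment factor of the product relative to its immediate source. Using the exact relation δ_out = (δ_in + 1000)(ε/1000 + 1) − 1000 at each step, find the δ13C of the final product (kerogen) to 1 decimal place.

step 1: δ = (-31.90 + 1000)·(-8.3/1000 + 1) − 1000 = -39.94 per mil
step 2: δ = (-39.94 + 1000)·(8.2/1000 + 1) − 1000 = -32.06 per mil
step 3: δ = (-32.06 + 1000)·(-6.0/1000 + 1) − 1000 = -37.87 per mil

-37.9 per mil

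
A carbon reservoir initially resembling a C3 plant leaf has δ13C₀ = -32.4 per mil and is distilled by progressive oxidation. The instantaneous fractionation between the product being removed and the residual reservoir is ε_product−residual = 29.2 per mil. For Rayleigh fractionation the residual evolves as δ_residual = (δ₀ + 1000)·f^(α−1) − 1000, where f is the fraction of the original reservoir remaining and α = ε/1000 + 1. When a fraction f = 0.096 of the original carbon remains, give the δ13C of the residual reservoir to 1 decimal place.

-96.4 per mil

Rayleigh residual: δ_res = (δ₀ + 1000)·f^(α−1) − 1000
α = ε/1000 + 1 = 1.02920, so α − 1 = 0.02920
f^(α−1) = 0.096^(0.02920) = 0.933861
δ_res = (-32.4 + 1000) × 0.933861 − 1000 = 903.604 − 1000 = -96.40 per mil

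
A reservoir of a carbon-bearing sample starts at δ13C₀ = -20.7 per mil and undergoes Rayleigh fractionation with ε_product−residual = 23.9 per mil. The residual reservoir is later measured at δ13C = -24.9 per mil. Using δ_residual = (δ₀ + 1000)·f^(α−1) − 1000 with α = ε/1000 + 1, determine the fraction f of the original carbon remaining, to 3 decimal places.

α − 1 = ε/1000 = 0.0239
(δ_res + 1000)/(δ₀ + 1000) = (-24.9 + 1000)/(-20.7 + 1000) = 975.1/979.3 = 0.995711
f = 0.995711^(1/0.0239) = exp(ln(0.995711)/0.0239) = exp(-0.00430/0.0239)
f = exp(-0.1798) = 0.8354

0.835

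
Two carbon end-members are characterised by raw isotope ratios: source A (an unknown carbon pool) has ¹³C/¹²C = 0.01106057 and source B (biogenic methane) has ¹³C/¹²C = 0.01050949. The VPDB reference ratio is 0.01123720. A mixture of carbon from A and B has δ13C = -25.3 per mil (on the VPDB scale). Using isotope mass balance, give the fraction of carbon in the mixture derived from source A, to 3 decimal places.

0.805

δ_A = (0.01106057/0.01123720 − 1)×1000 = (0.984282 − 1)×1000 = -15.718 per mil
δ_B = (0.01050949/0.01123720 − 1)×1000 = (0.935241 − 1)×1000 = -64.759 per mil
f_A = (δ_mix − δ_B)/(δ_A − δ_B) = (-25.3 − (-64.759))/(-15.718 − (-64.759))
f_A = 39.459 / 49.041 = 0.8046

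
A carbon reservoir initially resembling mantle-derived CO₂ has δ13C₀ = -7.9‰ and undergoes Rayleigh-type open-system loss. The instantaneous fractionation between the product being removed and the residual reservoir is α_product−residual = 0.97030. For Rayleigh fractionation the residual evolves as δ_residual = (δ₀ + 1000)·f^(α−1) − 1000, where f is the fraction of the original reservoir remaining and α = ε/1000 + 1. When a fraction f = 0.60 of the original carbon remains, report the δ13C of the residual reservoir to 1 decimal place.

Rayleigh residual: δ_res = (δ₀ + 1000)·f^(α−1) − 1000
α − 1 = -0.02970
f^(α−1) = 0.60^(-0.02970) = 1.015287
δ_res = (-7.9 + 1000) × 1.015287 − 1000 = 1007.266 − 1000 = 7.27‰

7.3‰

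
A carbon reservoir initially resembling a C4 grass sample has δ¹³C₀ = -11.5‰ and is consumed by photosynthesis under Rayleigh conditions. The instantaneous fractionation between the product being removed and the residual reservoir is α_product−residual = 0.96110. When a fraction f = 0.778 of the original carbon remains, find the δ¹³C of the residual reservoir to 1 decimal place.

-1.8‰

Rayleigh residual: δ_res = (δ₀ + 1000)·f^(α−1) − 1000
α − 1 = -0.03890
f^(α−1) = 0.778^(-0.03890) = 1.009813
δ_res = (-11.5 + 1000) × 1.009813 − 1000 = 998.200 − 1000 = -1.80‰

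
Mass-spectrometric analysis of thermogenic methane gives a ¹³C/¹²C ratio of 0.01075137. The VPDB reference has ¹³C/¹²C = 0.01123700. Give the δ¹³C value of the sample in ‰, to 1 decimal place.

δ¹³C = (R_sample / R_standard − 1) × 1000
R_sample / R_standard = 0.01075137 / 0.01123700 = 0.956783
δ¹³C = (0.956783 − 1) × 1000 = -43.22‰

-43.2‰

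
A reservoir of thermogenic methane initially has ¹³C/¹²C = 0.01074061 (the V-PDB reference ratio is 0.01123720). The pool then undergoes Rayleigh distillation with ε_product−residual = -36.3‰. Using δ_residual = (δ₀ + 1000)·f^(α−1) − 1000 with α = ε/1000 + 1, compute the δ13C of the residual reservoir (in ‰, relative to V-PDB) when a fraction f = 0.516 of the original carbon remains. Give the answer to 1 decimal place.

δ₀ = (0.01074061/0.01123720 − 1)×1000 = (0.955808 − 1)×1000 = -44.192‰
α − 1 = ε/1000 = -0.0363
f^(α−1) = 0.516^(-0.0363) = 1.024309
δ_res = (-44.192 + 1000) × 1.024309 − 1000 = 979.043 − 1000 = -20.96‰

-21.0‰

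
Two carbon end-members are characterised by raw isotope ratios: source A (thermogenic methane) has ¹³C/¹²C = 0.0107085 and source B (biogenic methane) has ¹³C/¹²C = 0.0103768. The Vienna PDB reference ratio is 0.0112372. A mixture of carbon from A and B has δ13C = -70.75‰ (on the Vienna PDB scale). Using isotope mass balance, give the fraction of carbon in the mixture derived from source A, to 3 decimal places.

δ_A = (0.0107085/0.0112372 − 1)×1000 = (0.952951 − 1)×1000 = -47.049‰
δ_B = (0.0103768/0.0112372 − 1)×1000 = (0.923433 − 1)×1000 = -76.567‰
f_A = (δ_mix − δ_B)/(δ_A − δ_B) = (-70.75 − (-76.567))/(-47.049 − (-76.567))
f_A = 5.817 / 29.518 = 0.1971

0.197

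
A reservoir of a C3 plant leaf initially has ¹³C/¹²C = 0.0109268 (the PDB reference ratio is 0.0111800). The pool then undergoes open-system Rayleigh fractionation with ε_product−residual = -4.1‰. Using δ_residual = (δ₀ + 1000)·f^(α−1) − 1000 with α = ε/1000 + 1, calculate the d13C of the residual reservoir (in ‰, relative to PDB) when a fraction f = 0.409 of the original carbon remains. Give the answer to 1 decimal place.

-19.1‰

δ₀ = (0.0109268/0.0111800 − 1)×1000 = (0.977352 − 1)×1000 = -22.648‰
α − 1 = ε/1000 = -0.0041
f^(α−1) = 0.409^(-0.0041) = 1.003672
δ_res = (-22.648 + 1000) × 1.003672 − 1000 = 980.942 − 1000 = -19.06‰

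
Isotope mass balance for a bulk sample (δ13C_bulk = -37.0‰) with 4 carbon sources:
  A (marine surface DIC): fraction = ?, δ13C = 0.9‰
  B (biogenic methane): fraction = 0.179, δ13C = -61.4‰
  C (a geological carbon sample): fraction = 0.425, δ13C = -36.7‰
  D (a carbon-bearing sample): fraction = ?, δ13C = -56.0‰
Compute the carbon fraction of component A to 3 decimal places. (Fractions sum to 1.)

0.207

Let f_A and f_D be the unknown fractions; fractions sum to 1 so f_A + f_D = 0.396.
Mass balance: Σ fᵢ·δᵢ = δ_bulk ⇒ f_A·(0.9) + f_D·(-56.0) = -37.0 − (-26.588) = -10.412
Substitute f_D = 0.396 − f_A:
f_A·(0.9 − -56.0) = -10.412 − 0.396×(-56.0) = 11.764
f_A = 11.764 / 56.9 = 0.2068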